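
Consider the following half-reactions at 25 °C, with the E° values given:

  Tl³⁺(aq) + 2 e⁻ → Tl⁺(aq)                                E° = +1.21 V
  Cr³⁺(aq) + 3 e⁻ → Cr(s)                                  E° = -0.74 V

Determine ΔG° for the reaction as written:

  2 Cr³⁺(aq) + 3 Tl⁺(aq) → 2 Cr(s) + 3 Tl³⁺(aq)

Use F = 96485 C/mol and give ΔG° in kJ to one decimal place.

+1128.9 kJ

As written, Cr³⁺/Cr is reduced (cathode) and Tl³⁺/Tl⁺ is oxidised (anode), so E°cell = (-0.74) − (+1.21) = -1.95 V.
Balancing electrons gives n = 6.
ΔG° = −nFE° = −(6)(96485)(-1.95) = 1,128,874 J = +1128.9 kJ.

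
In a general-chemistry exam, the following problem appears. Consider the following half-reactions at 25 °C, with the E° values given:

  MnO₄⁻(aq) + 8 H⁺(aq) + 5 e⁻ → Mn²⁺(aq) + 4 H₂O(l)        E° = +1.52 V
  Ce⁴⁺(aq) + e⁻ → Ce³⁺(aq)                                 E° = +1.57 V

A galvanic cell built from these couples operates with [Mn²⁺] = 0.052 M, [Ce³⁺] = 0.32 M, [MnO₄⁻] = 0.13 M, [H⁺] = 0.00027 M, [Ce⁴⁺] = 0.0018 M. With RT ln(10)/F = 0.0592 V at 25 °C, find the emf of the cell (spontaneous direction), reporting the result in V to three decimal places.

Ce⁴⁺/Ce³⁺ is the cathode (higher E°), MnO₄⁻/Mn²⁺ the anode: E°cell = +1.57 − (+1.52) = +0.05 V, n = 5.
Overall: 5 Ce⁴⁺(aq) + Mn²⁺(aq) + 4 H₂O(l) → 5 Ce³⁺(aq) + MnO₄⁻(aq) + 8 H⁺(aq)
Q = [Ce³⁺]^5·[MnO₄⁻]·[H⁺]^8 / ([Ce⁴⁺]^5·[Mn²⁺]); log Q = -16.902.
E = E° − (0.0592/n) log Q = +0.05 − (0.0592/5)(-16.902) = +0.250 V.

+0.250 V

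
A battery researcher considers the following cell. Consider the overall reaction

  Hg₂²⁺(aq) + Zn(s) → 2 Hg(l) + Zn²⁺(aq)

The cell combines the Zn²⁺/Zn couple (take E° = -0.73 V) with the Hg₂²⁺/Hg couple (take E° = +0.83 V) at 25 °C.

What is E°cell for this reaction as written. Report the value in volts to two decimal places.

+1.56 V

The Hg₂²⁺/Hg couple has the higher reduction potential, so it is the cathode; Zn²⁺/Zn is oxidised at the anode.
E°cell = E°(cathode) − E°(anode) = (+0.83) − (-0.73) = +1.56 V.
Since E°cell > 0, the reaction is spontaneous under standard conditions.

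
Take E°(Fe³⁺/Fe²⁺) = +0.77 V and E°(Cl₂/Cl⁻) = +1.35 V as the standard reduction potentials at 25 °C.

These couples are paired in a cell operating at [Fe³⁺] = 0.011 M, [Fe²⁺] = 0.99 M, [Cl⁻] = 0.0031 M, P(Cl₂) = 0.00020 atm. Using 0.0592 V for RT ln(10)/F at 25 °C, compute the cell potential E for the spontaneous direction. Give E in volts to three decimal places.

+0.735 V

Cl₂/Cl⁻ is the cathode (higher E°), Fe³⁺/Fe²⁺ the anode: E°cell = +1.35 − (+0.77) = +0.58 V, n = 2.
Overall: Cl₂(g) + 2 Fe²⁺(aq) → 2 Cl⁻(aq) + 2 Fe³⁺(aq)
Q = [Cl⁻]^2·[Fe³⁺]^2 / (P(Cl₂)·[Fe²⁺]^2); log Q = -5.227.
E = E° − (0.0592/n) log Q = +0.58 − (0.0592/2)(-5.227) = +0.735 V.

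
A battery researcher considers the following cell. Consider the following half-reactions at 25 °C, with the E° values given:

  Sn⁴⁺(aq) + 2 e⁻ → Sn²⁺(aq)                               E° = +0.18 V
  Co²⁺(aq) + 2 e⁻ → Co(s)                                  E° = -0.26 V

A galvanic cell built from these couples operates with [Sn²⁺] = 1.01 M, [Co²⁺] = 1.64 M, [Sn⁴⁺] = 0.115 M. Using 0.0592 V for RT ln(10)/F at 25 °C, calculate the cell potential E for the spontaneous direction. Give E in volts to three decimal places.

+0.406 V

Sn⁴⁺/Sn²⁺ is the cathode (higher E°), Co²⁺/Co the anode: E°cell = +0.18 − (-0.26) = +0.44 V, n = 2.
Overall: Sn⁴⁺(aq) + Co(s) → Sn²⁺(aq) + Co²⁺(aq)
Q = [Sn²⁺]·[Co²⁺] / ([Sn⁴⁺]); log Q = 1.158.
E = E° − (0.0592/n) log Q = +0.44 − (0.0592/2)(1.158) = +0.406 V.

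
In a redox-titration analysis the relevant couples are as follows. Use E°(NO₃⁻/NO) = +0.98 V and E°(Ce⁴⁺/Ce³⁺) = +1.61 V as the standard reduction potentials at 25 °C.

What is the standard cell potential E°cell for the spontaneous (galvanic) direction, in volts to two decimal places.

+0.63 V

The Ce⁴⁺/Ce³⁺ couple has the higher reduction potential, so it is the cathode; NO₃⁻/NO is oxidised at the anode.
E°cell = E°(cathode) − E°(anode) = (+1.61) − (+0.98) = +0.63 V.
Since E°cell > 0, the reaction is spontaneous under standard conditions.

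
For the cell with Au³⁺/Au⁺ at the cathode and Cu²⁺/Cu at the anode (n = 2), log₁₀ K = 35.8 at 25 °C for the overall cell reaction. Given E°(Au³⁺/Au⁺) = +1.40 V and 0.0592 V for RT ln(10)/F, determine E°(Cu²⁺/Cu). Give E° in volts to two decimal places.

+0.34 V

E°cell = (0.0592/n)·log K = (0.0592/2)(35.8) = +1.060 V.
Since Au³⁺/Au⁺ is the cathode and Cu²⁺/Cu the anode, E°cell = E°(Au³⁺/Au⁺) − E°(Cu²⁺/Cu).
So E°(Cu²⁺/Cu) = E°(Au³⁺/Au⁺) − E°cell = (+1.40) − (+1.060) = +0.34 V.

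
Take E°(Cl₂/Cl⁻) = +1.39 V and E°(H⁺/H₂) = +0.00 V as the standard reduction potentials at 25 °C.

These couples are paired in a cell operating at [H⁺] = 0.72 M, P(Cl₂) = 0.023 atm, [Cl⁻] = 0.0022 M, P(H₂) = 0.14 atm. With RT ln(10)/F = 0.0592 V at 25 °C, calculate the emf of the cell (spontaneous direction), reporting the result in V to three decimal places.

+1.482 V

Cl₂/Cl⁻ is the cathode (higher E°), H⁺/H₂ the anode: E°cell = +1.39 − (+0.00) = +1.39 V, n = 2.
Overall: Cl₂(g) + H₂(g) → 2 Cl⁻(aq) + 2 H⁺(aq)
Q = [Cl⁻]^2·[H⁺]^2 / (P(Cl₂)·P(H₂)); log Q = -3.108.
E = E° − (0.0592/n) log Q = +1.39 − (0.0592/2)(-3.108) = +1.482 V.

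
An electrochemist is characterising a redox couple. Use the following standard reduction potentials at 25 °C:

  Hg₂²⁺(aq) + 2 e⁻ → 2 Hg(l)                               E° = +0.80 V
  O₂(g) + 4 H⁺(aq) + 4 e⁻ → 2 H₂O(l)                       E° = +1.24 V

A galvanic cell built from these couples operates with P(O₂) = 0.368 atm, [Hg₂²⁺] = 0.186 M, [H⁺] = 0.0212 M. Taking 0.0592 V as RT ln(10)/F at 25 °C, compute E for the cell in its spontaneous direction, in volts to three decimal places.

+0.356 V

O₂/H₂O is the cathode (higher E°), Hg₂²⁺/Hg the anode: E°cell = +1.24 − (+0.80) = +0.44 V, n = 4.
Overall: O₂(g) + 4 H⁺(aq) + 4 Hg(l) → 2 H₂O(l) + 2 Hg₂²⁺(aq)
Q = [Hg₂²⁺]^2 / (P(O₂)·[H⁺]^4); log Q = 5.668.
E = E° − (0.0592/n) log Q = +0.44 − (0.0592/4)(5.668) = +0.356 V.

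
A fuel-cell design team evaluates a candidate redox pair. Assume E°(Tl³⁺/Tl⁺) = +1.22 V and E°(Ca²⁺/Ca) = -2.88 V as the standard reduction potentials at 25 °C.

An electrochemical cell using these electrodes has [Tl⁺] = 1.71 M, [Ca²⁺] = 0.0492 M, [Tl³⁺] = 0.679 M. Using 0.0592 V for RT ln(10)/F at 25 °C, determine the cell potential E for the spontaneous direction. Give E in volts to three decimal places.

+4.127 V

Tl³⁺/Tl⁺ is the cathode (higher E°), Ca²⁺/Ca the anode: E°cell = +1.22 − (-2.88) = +4.10 V, n = 2.
Overall: Tl³⁺(aq) + Ca(s) → Tl⁺(aq) + Ca²⁺(aq)
Q = [Tl⁺]·[Ca²⁺] / ([Tl³⁺]); log Q = -0.907.
E = E° − (0.0592/n) log Q = +4.10 − (0.0592/2)(-0.907) = +4.127 V.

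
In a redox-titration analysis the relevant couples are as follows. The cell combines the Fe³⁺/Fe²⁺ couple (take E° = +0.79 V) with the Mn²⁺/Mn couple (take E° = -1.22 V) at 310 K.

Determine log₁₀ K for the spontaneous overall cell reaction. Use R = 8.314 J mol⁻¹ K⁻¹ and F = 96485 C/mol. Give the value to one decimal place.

Cathode: Fe³⁺/Fe²⁺; anode: Mn²⁺/Mn. E°cell = (+0.79) − (-1.22) = +2.01 V, with n = 2.
ΔG° = −nFE° = −RT ln K, so ln K = nFE°/(RT) = (2)(96485)(+2.01) / ((8.314)(310)) = 150.492.
log₁₀ K = 150.492 / ln 10 = 65.4.

65.4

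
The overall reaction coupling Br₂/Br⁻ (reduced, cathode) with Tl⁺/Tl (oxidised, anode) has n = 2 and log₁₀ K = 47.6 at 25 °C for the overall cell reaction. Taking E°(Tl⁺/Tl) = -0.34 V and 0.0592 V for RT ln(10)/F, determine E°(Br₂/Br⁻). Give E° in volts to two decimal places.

+1.07 V

E°cell = (0.0592/n)·log K = (0.0592/2)(47.6) = +1.409 V.
Since Br₂/Br⁻ is the cathode and Tl⁺/Tl the anode, E°cell = E°(Br₂/Br⁻) − E°(Tl⁺/Tl).
So E°(Br₂/Br⁻) = E°cell + E°(Tl⁺/Tl) = +1.409 + (-0.34) = +1.07 V.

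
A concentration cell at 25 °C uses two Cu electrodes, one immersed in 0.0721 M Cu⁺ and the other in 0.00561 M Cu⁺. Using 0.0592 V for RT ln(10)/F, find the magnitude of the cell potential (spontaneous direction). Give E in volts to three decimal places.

+0.066 V

For a concentration cell E°cell = 0. The 0.0721 M side is the cathode (reduction is favoured where [Cu⁺] is higher).
With n = 1, E = −(0.0592/1) log([Cu⁺]ₐₙ/[Cu⁺]꜀ₐₜ) = −(0.0592/1) log(0.00561/0.0721) = −(0.0592/1)(-1.109) = +0.066 V.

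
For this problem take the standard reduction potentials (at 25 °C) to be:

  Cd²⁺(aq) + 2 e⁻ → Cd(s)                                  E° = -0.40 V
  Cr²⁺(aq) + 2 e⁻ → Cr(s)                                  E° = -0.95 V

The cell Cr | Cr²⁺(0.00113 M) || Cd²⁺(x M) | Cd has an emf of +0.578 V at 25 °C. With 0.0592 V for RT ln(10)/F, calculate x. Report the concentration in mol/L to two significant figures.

Cd²⁺/Cd is the cathode, Cr²⁺/Cr the anode: E°cell = +0.55 V, n = 2.
Overall reaction: Cd²⁺(aq) + Cr(s) → Cd(s) + Cr²⁺(aq); Q = [Cr²⁺]^1/[Cd²⁺]^1.
From E = E° − (0.0592/n) log Q: log Q = (E° − E)·n/0.0592 = (+0.55 − (+0.578))·2/0.0592 = -0.9459.
So 1·log[Cd²⁺] = 1·log(0.00113) − log Q = -2.9469 − (-0.9459) = -2.0010; [Cd²⁺] = 10^(-2.0010) ≈ 0.0100 M.

0.0100 M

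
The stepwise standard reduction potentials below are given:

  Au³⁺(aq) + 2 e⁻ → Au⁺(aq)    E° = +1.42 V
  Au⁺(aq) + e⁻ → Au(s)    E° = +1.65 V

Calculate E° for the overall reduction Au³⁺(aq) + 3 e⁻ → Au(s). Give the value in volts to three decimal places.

+1.497 V

Since ΔG° = −nFE° is additive over sequential reductions, n₃E°₃ = n₁E°₁ + n₂E°₂.
E°₃ = (2×+1.42 + 1×+1.65) / 3 = (+4.490) / 3 = +1.497 V.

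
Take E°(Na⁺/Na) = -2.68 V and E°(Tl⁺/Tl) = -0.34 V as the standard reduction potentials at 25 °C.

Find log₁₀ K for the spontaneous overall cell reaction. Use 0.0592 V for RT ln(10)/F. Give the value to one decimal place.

Cathode: Tl⁺/Tl; anode: Na⁺/Na. E°cell = +2.34 V, n = 1.
log K = nE°cell / 0.0592 = (1)(+2.34) / 0.0592 = 39.5.

39.5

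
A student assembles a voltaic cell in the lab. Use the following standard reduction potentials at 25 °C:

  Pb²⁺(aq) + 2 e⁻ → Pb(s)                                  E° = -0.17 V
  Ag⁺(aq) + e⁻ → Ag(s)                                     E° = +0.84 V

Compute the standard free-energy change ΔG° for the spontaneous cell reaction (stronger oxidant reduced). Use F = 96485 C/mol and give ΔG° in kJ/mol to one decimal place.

Ag⁺/Ag (E° = +0.84 V) is the cathode; Pb²⁺/Pb (E° = -0.17 V) is the anode, so E°cell = +1.01 V.
Balancing electrons gives n = 2 (lcm of 1 and 2).
ΔG° = −nFE° = −(2)(96485)(+1.01) = -194,900 J = -194.9 kJ/mol.

-194.9 kJ/mol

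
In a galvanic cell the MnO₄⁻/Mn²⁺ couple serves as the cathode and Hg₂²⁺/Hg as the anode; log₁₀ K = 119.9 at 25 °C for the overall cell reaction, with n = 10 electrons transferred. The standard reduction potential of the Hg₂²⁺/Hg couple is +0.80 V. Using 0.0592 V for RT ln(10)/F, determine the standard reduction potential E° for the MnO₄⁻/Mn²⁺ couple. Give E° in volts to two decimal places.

+1.51 V

E°cell = (0.0592/n)·log K = (0.0592/10)(119.9) = +0.710 V.
Since MnO₄⁻/Mn²⁺ is the cathode and Hg₂²⁺/Hg the anode, E°cell = E°(MnO₄⁻/Mn²⁺) − E°(Hg₂²⁺/Hg).
So E°(MnO₄⁻/Mn²⁺) = E°cell + E°(Hg₂²⁺/Hg) = +0.710 + (+0.80) = +1.51 V.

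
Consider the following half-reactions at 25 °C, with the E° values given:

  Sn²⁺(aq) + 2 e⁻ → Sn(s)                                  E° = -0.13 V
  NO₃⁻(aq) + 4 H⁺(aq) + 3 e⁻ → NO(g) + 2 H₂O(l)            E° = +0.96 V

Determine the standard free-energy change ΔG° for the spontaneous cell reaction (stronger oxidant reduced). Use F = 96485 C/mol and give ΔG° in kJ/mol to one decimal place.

NO₃⁻/NO (E° = +0.96 V) is the cathode; Sn²⁺/Sn (E° = -0.13 V) is the anode, so E°cell = +1.09 V.
Balancing electrons gives n = 6 (lcm of 3 and 2).
ΔG° = −nFE° = −(6)(96485)(+1.09) = -631,012 J = -631.0 kJ/mol.

-631.0 kJ/mol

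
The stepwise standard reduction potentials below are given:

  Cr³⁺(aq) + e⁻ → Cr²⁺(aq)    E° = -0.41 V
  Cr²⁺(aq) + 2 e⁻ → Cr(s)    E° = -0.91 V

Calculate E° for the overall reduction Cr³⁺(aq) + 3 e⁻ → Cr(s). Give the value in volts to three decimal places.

Standard free energies of sequential steps add: ΔG°₃ = ΔG°₁ + ΔG°₂, so n₃E°₃ = n₁E°₁ + n₂E°₂.
E°₃ = (1×-0.41 + 2×-0.91) / 3 = (-2.230) / 3 = -0.743 V.

-0.743 V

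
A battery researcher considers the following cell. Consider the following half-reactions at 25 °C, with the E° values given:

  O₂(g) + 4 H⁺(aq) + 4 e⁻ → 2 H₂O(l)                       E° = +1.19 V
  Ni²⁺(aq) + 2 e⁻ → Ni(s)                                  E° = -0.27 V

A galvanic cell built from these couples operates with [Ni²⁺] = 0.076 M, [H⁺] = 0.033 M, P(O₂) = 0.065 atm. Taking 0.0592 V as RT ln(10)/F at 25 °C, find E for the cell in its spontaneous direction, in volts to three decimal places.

+1.388 V

O₂/H₂O is the cathode (higher E°), Ni²⁺/Ni the anode: E°cell = +1.19 − (-0.27) = +1.46 V, n = 4.
Overall: O₂(g) + 4 H⁺(aq) + 2 Ni(s) → 2 H₂O(l) + 2 Ni²⁺(aq)
Q = [Ni²⁺]^2 / (P(O₂)·[H⁺]^4); log Q = 4.875.
E = E° − (0.0592/n) log Q = +1.46 − (0.0592/4)(4.875) = +1.388 V.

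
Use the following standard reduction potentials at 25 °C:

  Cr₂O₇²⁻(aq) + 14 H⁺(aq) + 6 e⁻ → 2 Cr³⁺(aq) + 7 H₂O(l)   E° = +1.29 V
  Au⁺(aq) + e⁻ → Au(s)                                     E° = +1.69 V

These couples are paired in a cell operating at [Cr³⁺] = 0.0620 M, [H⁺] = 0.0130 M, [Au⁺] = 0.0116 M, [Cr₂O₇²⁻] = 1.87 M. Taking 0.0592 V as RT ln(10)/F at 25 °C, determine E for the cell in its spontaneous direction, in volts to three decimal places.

Au⁺/Au is the cathode (higher E°), Cr₂O₇²⁻/Cr³⁺ the anode: E°cell = +1.69 − (+1.29) = +0.40 V, n = 6.
Overall: 6 Au⁺(aq) + 2 Cr³⁺(aq) + 7 H₂O(l) → 6 Au(s) + Cr₂O₇²⁻(aq) + 14 H⁺(aq)
Q = [Cr₂O₇²⁻]·[H⁺]^14 / ([Au⁺]^6·[Cr³⁺]^2); log Q = -12.104.
E = E° − (0.0592/n) log Q = +0.40 − (0.0592/6)(-12.104) = +0.519 V.

+0.519 V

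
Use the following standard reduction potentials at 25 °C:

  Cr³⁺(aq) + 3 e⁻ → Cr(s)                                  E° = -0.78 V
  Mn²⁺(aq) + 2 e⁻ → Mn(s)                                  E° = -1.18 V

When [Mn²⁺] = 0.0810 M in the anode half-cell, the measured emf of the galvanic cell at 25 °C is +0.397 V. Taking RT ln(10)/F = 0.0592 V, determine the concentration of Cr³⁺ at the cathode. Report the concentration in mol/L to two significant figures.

Cr³⁺/Cr is the cathode, Mn²⁺/Mn the anode: E°cell = +0.40 V, n = 6.
Overall reaction: 2 Cr³⁺(aq) + 3 Mn(s) → 2 Cr(s) + 3 Mn²⁺(aq); Q = [Mn²⁺]^3/[Cr³⁺]^2.
From E = E° − (0.0592/n) log Q: log Q = (E° − E)·n/0.0592 = (+0.40 − (+0.397))·6/0.0592 = 0.3041.
So 2·log[Cr³⁺] = 3·log(0.081) − log Q = -3.2745 − (0.3041) = -3.5786; log[Cr³⁺] = -3.5786 / 2 = -1.7893; [Cr³⁺] = 10^(-1.7893) ≈ 0.016 M.

0.016 M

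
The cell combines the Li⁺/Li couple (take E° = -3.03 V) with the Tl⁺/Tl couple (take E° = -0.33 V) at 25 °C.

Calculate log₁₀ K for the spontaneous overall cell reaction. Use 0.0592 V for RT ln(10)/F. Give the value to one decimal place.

Cathode: Tl⁺/Tl; anode: Li⁺/Li. E°cell = +2.70 V, n = 1.
log K = nE°cell / 0.0592 = (1)(+2.70) / 0.0592 = 45.6.

45.6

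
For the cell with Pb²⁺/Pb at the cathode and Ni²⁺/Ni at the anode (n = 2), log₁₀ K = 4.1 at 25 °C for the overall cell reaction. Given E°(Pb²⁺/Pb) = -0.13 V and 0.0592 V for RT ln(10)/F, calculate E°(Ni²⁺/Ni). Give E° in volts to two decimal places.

-0.25 V

E°cell = (0.0592/n)·log K = (0.0592/2)(4.1) = +0.121 V.
Since Pb²⁺/Pb is the cathode and Ni²⁺/Ni the anode, E°cell = E°(Pb²⁺/Pb) − E°(Ni²⁺/Ni).
So E°(Ni²⁺/Ni) = E°(Pb²⁺/Pb) − E°cell = (-0.13) − (+0.121) = -0.25 V.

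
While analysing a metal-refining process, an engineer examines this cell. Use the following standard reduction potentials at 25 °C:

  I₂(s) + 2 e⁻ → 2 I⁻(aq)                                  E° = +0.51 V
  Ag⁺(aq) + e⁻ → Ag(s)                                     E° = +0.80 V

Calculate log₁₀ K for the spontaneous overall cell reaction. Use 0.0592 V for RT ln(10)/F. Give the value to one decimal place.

9.8

Cathode: Ag⁺/Ag; anode: I₂/I⁻. E°cell = +0.29 V, n = 2.
log K = nE°cell / 0.0592 = (2)(+0.29) / 0.0592 = 9.8.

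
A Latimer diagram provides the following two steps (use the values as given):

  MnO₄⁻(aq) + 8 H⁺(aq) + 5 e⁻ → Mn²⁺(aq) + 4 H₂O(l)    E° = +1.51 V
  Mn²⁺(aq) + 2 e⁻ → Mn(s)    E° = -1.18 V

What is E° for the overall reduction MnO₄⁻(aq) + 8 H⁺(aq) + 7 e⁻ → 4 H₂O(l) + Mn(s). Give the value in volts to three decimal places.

+0.741 V

Standard free energies of sequential steps add: ΔG°₃ = ΔG°₁ + ΔG°₂, so n₃E°₃ = n₁E°₁ + n₂E°₂.
E°₃ = (5×+1.51 + 2×-1.18) / 7 = (+5.190) / 7 = +0.741 V.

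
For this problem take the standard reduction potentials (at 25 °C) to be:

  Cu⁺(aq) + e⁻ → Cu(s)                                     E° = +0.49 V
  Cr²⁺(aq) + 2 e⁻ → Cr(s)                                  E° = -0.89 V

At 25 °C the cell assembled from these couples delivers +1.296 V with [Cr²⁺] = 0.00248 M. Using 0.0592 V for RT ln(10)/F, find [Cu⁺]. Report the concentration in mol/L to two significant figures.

Cu⁺/Cu is the cathode, Cr²⁺/Cr the anode: E°cell = +1.38 V, n = 2.
Overall reaction: 2 Cu⁺(aq) + Cr(s) → 2 Cu(s) + Cr²⁺(aq); Q = [Cr²⁺]^1/[Cu⁺]^2.
From E = E° − (0.0592/n) log Q: log Q = (E° − E)·n/0.0592 = (+1.38 − (+1.296))·2/0.0592 = 2.8378.
So 2·log[Cu⁺] = 1·log(0.00248) − log Q = -2.6055 − (2.8378) = -5.4433; log[Cu⁺] = -5.4433 / 2 = -2.7216; [Cu⁺] = 10^(-2.7216) ≈ 0.0019 M.

0.0019 M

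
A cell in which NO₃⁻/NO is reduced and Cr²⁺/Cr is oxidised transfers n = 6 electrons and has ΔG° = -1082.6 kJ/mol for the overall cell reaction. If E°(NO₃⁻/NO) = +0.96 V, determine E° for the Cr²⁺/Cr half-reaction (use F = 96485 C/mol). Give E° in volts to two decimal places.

-0.91 V

E°cell = −ΔG°/(nF) = −(-1082.6×10³)/((6)(96485)) = +1.870 V.
Since NO₃⁻/NO is the cathode and Cr²⁺/Cr the anode, E°cell = E°(NO₃⁻/NO) − E°(Cr²⁺/Cr).
So E°(Cr²⁺/Cr) = E°(NO₃⁻/NO) − E°cell = (+0.96) − (+1.870) = -0.91 V.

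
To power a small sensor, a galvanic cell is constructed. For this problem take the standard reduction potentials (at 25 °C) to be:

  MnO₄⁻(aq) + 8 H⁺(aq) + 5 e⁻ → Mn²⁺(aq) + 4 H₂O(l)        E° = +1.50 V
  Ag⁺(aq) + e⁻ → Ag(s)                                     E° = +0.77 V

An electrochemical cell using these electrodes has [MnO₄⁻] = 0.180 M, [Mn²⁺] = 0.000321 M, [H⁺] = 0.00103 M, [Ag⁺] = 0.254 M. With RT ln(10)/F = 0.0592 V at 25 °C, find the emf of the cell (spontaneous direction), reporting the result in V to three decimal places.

MnO₄⁻/Mn²⁺ is the cathode (higher E°), Ag⁺/Ag the anode: E°cell = +1.50 − (+0.77) = +0.73 V, n = 5.
Overall: MnO₄⁻(aq) + 8 H⁺(aq) + 5 Ag(s) → Mn²⁺(aq) + 4 H₂O(l) + 5 Ag⁺(aq)
Q = [Mn²⁺]·[Ag⁺]^5 / ([MnO₄⁻]·[H⁺]^8); log Q = 18.173.
E = E° − (0.0592/n) log Q = +0.73 − (0.0592/5)(18.173) = +0.515 V.

+0.515 V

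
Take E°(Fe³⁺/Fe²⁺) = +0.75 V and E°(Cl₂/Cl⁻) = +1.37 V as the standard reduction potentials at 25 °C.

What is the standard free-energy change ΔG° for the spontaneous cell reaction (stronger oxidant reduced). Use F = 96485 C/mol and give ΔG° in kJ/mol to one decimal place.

-119.6 kJ/mol

Cl₂/Cl⁻ (E° = +1.37 V) is the cathode; Fe³⁺/Fe²⁺ (E° = +0.75 V) is the anode, so E°cell = +0.62 V.
Balancing electrons gives n = 2 (lcm of 2 and 1).
ΔG° = −nFE° = −(2)(96485)(+0.62) = -119,641 J = -119.6 kJ/mol.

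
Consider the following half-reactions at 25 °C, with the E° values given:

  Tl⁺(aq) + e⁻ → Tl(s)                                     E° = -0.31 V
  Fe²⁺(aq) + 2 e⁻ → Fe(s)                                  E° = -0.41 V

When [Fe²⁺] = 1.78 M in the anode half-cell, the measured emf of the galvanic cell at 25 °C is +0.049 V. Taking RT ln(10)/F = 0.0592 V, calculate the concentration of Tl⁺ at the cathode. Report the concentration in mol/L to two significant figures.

0.18 M

Tl⁺/Tl is the cathode, Fe²⁺/Fe the anode: E°cell = +0.10 V, n = 2.
Overall reaction: 2 Tl⁺(aq) + Fe(s) → 2 Tl(s) + Fe²⁺(aq); Q = [Fe²⁺]^1/[Tl⁺]^2.
From E = E° − (0.0592/n) log Q: log Q = (E° − E)·n/0.0592 = (+0.10 − (+0.049))·2/0.0592 = 1.7230.
So 2·log[Tl⁺] = 1·log(1.78) − log Q = 0.2504 − (1.7230) = -1.4726; log[Tl⁺] = -1.4726 / 2 = -0.7363; [Tl⁺] = 10^(-0.7363) ≈ 0.18 M.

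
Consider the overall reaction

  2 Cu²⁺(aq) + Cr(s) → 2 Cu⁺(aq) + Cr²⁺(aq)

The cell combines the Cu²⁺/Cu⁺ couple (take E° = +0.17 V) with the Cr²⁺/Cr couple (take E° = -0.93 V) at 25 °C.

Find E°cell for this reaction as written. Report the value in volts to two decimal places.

+1.10 V

The Cu²⁺/Cu⁺ couple has the higher reduction potential, so it is the cathode; Cr²⁺/Cr is oxidised at the anode.
E°cell = E°(cathode) − E°(anode) = (+0.17) − (-0.93) = +1.10 V.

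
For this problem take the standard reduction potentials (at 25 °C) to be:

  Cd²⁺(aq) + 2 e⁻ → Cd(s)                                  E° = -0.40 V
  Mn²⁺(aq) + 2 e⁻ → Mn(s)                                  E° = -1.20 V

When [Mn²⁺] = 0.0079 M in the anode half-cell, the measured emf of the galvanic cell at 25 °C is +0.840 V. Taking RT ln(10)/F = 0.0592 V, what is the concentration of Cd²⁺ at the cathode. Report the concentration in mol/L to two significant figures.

0.18 M

Cd²⁺/Cd is the cathode, Mn²⁺/Mn the anode: E°cell = +0.80 V, n = 2.
Overall reaction: Cd²⁺(aq) + Mn(s) → Cd(s) + Mn²⁺(aq); Q = [Mn²⁺]^1/[Cd²⁺]^1.
From E = E° − (0.0592/n) log Q: log Q = (E° − E)·n/0.0592 = (+0.80 − (+0.840))·2/0.0592 = -1.3514.
So 1·log[Cd²⁺] = 1·log(0.0079) − log Q = -2.1024 − (-1.3514) = -0.7510; [Cd²⁺] = 10^(-0.7510) ≈ 0.18 M.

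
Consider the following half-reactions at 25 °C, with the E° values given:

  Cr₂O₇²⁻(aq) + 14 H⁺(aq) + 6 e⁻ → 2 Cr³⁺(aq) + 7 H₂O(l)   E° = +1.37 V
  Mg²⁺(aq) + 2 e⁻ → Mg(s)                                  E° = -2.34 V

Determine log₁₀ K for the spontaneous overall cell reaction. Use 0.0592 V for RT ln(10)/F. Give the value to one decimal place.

376.0

Cathode: Cr₂O₇²⁻/Cr³⁺; anode: Mg²⁺/Mg. E°cell = +3.71 V, n = 6.
log K = nE°cell / 0.0592 = (6)(+3.71) / 0.0592 = 376.0.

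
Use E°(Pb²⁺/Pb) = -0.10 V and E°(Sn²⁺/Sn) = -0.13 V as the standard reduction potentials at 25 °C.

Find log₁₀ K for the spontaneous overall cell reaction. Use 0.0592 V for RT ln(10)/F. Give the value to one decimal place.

1.0

Cathode: Pb²⁺/Pb; anode: Sn²⁺/Sn. E°cell = +0.03 V, n = 2.
log K = nE°cell / 0.0592 = (2)(+0.03) / 0.0592 = 1.0.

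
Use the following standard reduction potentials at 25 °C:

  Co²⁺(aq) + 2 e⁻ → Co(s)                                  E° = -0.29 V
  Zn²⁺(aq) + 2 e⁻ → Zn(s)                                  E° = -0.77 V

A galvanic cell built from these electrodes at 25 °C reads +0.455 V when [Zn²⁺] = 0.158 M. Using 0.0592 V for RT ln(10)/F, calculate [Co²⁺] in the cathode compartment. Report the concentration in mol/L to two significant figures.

0.023 M

Co²⁺/Co is the cathode, Zn²⁺/Zn the anode: E°cell = +0.48 V, n = 2.
Overall reaction: Co²⁺(aq) + Zn(s) → Co(s) + Zn²⁺(aq); Q = [Zn²⁺]^1/[Co²⁺]^1.
From E = E° − (0.0592/n) log Q: log Q = (E° − E)·n/0.0592 = (+0.48 − (+0.455))·2/0.0592 = 0.8446.
So 1·log[Co²⁺] = 1·log(0.158) − log Q = -0.8013 − (0.8446) = -1.6459; [Co²⁺] = 10^(-1.6459) ≈ 0.023 M.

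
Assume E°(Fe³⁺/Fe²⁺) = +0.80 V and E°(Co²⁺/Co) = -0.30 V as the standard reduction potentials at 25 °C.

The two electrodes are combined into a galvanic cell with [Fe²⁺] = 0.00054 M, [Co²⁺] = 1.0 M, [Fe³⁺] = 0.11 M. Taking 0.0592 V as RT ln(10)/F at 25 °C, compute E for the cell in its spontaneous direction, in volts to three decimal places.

Fe³⁺/Fe²⁺ is the cathode (higher E°), Co²⁺/Co the anode: E°cell = +0.80 − (-0.30) = +1.10 V, n = 2.
Overall: 2 Fe³⁺(aq) + Co(s) → 2 Fe²⁺(aq) + Co²⁺(aq)
Q = [Fe²⁺]^2·[Co²⁺] / ([Fe³⁺]^2); log Q = -4.618.
E = E° − (0.0592/n) log Q = +1.10 − (0.0592/2)(-4.618) = +1.237 V.

+1.237 V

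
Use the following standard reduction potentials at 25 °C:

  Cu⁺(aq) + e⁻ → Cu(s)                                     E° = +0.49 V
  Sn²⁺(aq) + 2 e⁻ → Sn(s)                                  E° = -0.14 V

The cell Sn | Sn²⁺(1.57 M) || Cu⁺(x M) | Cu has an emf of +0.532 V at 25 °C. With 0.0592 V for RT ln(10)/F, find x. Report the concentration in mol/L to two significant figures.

0.028 M

Cu⁺/Cu is the cathode, Sn²⁺/Sn the anode: E°cell = +0.63 V, n = 2.
Overall reaction: 2 Cu⁺(aq) + Sn(s) → 2 Cu(s) + Sn²⁺(aq); Q = [Sn²⁺]^1/[Cu⁺]^2.
From E = E° − (0.0592/n) log Q: log Q = (E° − E)·n/0.0592 = (+0.63 − (+0.532))·2/0.0592 = 3.3108.
So 2·log[Cu⁺] = 1·log(1.57) − log Q = 0.1959 − (3.3108) = -3.1149; log[Cu⁺] = -3.1149 / 2 = -1.5575; [Cu⁺] = 10^(-1.5575) ≈ 0.028 M.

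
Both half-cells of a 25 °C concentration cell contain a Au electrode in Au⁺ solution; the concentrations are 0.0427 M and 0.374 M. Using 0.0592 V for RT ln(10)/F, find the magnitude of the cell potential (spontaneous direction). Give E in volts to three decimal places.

For a concentration cell E°cell = 0. The 0.374 M side is the cathode (reduction is favoured where [Au⁺] is higher).
With n = 1, E = −(0.0592/1) log([Au⁺]ₐₙ/[Au⁺]꜀ₐₜ) = −(0.0592/1) log(0.0427/0.374) = −(0.0592/1)(-0.942) = +0.056 V.

+0.056 V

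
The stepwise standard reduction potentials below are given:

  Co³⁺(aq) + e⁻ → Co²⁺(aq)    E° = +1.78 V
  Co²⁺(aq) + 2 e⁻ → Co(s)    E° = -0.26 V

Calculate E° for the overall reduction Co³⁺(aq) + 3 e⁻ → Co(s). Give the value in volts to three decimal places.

+0.420 V

Adding the free-energy changes (−nFE°) of the two steps gives −n₃FE°₃ = −n₁FE°₁ − n₂FE°₂.
E°₃ = (1×+1.78 + 2×-0.26) / 3 = (+1.260) / 3 = +0.420 V.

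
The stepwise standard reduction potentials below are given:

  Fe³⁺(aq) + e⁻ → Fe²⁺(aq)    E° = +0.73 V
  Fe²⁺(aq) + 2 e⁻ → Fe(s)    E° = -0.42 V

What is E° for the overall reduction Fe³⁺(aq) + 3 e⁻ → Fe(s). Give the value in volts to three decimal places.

-0.037 V

Since ΔG° = −nFE° is additive over sequential reductions, n₃E°₃ = n₁E°₁ + n₂E°₂.
E°₃ = (1×+0.73 + 2×-0.42) / 3 = (-0.110) / 3 = -0.037 V.
E° values themselves are not directly additive — weighting by electron count is essential.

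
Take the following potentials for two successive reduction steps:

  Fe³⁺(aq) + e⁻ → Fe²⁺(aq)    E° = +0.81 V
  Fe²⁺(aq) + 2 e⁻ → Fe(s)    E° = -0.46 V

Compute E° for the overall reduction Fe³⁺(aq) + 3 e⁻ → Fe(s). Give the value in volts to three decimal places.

Standard free energies of sequential steps add: ΔG°₃ = ΔG°₁ + ΔG°₂, so n₃E°₃ = n₁E°₁ + n₂E°₂.
E°₃ = (1×+0.81 + 2×-0.46) / 3 = (-0.110) / 3 = -0.037 V.
E° values themselves are not directly additive — weighting by electron count is essential.

-0.037 V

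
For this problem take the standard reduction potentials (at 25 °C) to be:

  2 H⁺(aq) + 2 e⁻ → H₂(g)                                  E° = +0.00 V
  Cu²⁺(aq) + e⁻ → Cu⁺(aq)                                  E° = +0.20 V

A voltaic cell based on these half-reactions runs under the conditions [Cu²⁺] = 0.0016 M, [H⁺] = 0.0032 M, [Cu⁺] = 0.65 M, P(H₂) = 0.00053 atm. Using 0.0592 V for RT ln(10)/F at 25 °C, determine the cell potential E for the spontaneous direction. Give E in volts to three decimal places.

+0.096 V

Cu²⁺/Cu⁺ is the cathode (higher E°), H⁺/H₂ the anode: E°cell = +0.20 − (+0.00) = +0.20 V, n = 2.
Overall: 2 Cu²⁺(aq) + H₂(g) → 2 Cu⁺(aq) + 2 H⁺(aq)
Q = [Cu⁺]^2·[H⁺]^2 / ([Cu²⁺]^2·P(H₂)); log Q = 3.504.
E = E° − (0.0592/n) log Q = +0.20 − (0.0592/2)(3.504) = +0.096 V.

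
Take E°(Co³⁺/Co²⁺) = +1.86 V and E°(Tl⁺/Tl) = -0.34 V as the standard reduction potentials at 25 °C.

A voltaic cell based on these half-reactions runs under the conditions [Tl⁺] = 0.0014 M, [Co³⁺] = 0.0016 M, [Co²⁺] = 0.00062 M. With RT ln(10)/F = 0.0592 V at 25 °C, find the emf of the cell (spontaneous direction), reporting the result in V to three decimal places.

Co³⁺/Co²⁺ is the cathode (higher E°), Tl⁺/Tl the anode: E°cell = +1.86 − (-0.34) = +2.20 V, n = 1.
Overall: Co³⁺(aq) + Tl(s) → Co²⁺(aq) + Tl⁺(aq)
Q = [Co²⁺]·[Tl⁺] / ([Co³⁺]); log Q = -3.266.
E = E° − (0.0592/n) log Q = +2.20 − (0.0592/1)(-3.266) = +2.393 V.

+2.393 V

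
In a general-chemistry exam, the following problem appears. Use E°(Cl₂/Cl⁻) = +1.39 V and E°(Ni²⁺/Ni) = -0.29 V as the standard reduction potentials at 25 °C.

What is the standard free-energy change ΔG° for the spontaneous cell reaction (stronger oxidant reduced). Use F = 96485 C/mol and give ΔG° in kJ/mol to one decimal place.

Cl₂/Cl⁻ (E° = +1.39 V) is the cathode; Ni²⁺/Ni (E° = -0.29 V) is the anode, so E°cell = +1.68 V.
Balancing electrons gives n = 2 (lcm of 2 and 2).
ΔG° = −nFE° = −(2)(96485)(+1.68) = -324,190 J = -324.2 kJ/mol.

-324.2 kJ/mol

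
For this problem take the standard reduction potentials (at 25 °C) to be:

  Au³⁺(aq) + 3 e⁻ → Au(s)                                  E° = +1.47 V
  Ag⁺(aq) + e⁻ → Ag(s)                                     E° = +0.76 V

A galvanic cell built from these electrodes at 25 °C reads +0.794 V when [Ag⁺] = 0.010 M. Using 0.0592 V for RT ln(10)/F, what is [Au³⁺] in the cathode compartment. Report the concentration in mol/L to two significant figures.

Au³⁺/Au is the cathode, Ag⁺/Ag the anode: E°cell = +0.71 V, n = 3.
Overall reaction: Au³⁺(aq) + 3 Ag(s) → Au(s) + 3 Ag⁺(aq); Q = [Ag⁺]^3/[Au³⁺]^1.
From E = E° − (0.0592/n) log Q: log Q = (E° − E)·n/0.0592 = (+0.71 − (+0.794))·3/0.0592 = -4.2568.
So 1·log[Au³⁺] = 3·log(0.01) − log Q = -6.0000 − (-4.2568) = -1.7432; [Au³⁺] = 10^(-1.7432) ≈ 0.018 M.

0.018 M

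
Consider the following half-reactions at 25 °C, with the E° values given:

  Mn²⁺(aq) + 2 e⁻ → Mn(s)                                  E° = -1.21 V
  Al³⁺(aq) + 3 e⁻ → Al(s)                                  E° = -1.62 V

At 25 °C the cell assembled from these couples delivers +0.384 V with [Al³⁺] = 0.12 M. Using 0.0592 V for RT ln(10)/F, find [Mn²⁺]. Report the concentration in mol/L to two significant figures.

Mn²⁺/Mn is the cathode, Al³⁺/Al the anode: E°cell = +0.41 V, n = 6.
Overall reaction: 3 Mn²⁺(aq) + 2 Al(s) → 3 Mn(s) + 2 Al³⁺(aq); Q = [Al³⁺]^2/[Mn²⁺]^3.
From E = E° − (0.0592/n) log Q: log Q = (E° − E)·n/0.0592 = (+0.41 − (+0.384))·6/0.0592 = 2.6351.
So 3·log[Mn²⁺] = 2·log(0.12) − log Q = -1.8416 − (2.6351) = -4.4767; log[Mn²⁺] = -4.4767 / 3 = -1.4922; [Mn²⁺] = 10^(-1.4922) ≈ 0.032 M.

0.032 M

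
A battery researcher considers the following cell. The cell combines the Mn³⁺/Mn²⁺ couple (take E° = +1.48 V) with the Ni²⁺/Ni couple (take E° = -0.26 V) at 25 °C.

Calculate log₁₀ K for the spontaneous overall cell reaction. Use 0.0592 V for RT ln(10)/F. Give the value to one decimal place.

58.8

Cathode: Mn³⁺/Mn²⁺; anode: Ni²⁺/Ni. E°cell = +1.74 V, n = 2.
log K = nE°cell / 0.0592 = (2)(+1.74) / 0.0592 = 58.8.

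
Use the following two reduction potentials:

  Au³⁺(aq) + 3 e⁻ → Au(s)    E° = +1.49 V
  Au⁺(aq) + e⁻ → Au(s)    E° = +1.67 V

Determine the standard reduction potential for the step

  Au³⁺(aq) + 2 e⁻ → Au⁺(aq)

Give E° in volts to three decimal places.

Sequential free energies add, so n₃E°₃ = n₁E°₁ + n₂E°₂.
With n₃ = 3, and the known step contributing 1×(+1.67) V, the unknown satisfies 2·E° = 3×(+1.49) − 1×(+1.67) = +2.800.
E° = +2.800 / 2 = +1.400 V.

+1.400 V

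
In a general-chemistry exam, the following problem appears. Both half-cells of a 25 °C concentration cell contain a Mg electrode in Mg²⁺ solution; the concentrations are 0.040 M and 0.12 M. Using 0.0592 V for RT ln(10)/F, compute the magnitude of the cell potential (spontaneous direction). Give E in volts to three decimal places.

+0.014 V

For a concentration cell E°cell = 0. The 0.12 M side is the cathode (reduction is favoured where [Mg²⁺] is higher).
With n = 2, E = −(0.0592/2) log([Mg²⁺]ₐₙ/[Mg²⁺]꜀ₐₜ) = −(0.0592/2) log(0.04/0.12) = −(0.0592/2)(-0.477) = +0.014 V.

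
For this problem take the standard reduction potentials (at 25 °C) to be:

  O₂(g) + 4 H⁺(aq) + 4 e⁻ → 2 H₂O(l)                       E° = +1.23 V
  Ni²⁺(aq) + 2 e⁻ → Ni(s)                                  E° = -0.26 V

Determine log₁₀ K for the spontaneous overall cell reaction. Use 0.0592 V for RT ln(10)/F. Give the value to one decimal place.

100.7

Cathode: O₂/H₂O; anode: Ni²⁺/Ni. E°cell = +1.49 V, n = 4.
log K = nE°cell / 0.0592 = (4)(+1.49) / 0.0592 = 100.7.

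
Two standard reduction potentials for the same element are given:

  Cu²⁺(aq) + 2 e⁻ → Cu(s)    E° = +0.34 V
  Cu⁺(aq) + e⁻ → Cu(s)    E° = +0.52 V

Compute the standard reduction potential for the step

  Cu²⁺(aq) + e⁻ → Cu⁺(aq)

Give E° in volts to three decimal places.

Sequential free energies add, so n₃E°₃ = n₁E°₁ + n₂E°₂.
With n₃ = 2, and the known step contributing 1×(+0.52) V, the unknown satisfies 1·E° = 2×(+0.34) − 1×(+0.52) = +0.160.
E° = +0.160 / 1 = +0.160 V.

+0.160 V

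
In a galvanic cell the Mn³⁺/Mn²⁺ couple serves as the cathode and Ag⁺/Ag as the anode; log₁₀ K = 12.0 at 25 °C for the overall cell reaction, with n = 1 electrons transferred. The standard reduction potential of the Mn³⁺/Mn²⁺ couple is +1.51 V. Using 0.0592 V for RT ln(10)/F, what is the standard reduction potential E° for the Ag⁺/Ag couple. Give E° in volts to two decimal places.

E°cell = (0.0592/n)·log K = (0.0592/1)(12.0) = +0.710 V.
Since Mn³⁺/Mn²⁺ is the cathode and Ag⁺/Ag the anode, E°cell = E°(Mn³⁺/Mn²⁺) − E°(Ag⁺/Ag).
So E°(Ag⁺/Ag) = E°(Mn³⁺/Mn²⁺) − E°cell = (+1.51) − (+0.710) = +0.80 V.

+0.80 V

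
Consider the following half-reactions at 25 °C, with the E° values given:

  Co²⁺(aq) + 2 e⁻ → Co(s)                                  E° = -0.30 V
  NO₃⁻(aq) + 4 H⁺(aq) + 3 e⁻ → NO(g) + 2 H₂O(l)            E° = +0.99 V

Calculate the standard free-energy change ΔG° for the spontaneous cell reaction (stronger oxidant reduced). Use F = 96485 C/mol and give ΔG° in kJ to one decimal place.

NO₃⁻/NO (E° = +0.99 V) is the cathode; Co²⁺/Co (E° = -0.30 V) is the anode, so E°cell = +1.29 V.
Balancing electrons gives n = 6 (lcm of 3 and 2).
ΔG° = −nFE° = −(6)(96485)(+1.29) = -746,794 J = -746.8 kJ.

-746.8 kJ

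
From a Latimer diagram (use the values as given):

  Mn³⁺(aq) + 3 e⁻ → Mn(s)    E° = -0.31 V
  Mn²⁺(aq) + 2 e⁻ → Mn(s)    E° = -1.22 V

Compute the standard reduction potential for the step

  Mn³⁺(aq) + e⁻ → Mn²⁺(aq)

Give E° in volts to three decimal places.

Sequential free energies add, so n₃E°₃ = n₁E°₁ + n₂E°₂.
With n₃ = 3, and the known step contributing 2×(-1.22) V, the unknown satisfies 1·E° = 3×(-0.31) − 2×(-1.22) = +1.510.
E° = +1.510 / 1 = +1.510 V.

+1.510 V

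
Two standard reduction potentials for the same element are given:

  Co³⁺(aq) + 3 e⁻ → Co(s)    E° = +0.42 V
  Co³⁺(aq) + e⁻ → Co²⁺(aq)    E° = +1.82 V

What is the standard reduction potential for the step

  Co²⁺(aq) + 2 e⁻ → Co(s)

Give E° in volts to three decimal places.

-0.280 V

Sequential free energies add, so n₃E°₃ = n₁E°₁ + n₂E°₂.
With n₃ = 3, and the known step contributing 1×(+1.82) V, the unknown satisfies 2·E° = 3×(+0.42) − 1×(+1.82) = -0.560.
E° = -0.560 / 2 = -0.280 V.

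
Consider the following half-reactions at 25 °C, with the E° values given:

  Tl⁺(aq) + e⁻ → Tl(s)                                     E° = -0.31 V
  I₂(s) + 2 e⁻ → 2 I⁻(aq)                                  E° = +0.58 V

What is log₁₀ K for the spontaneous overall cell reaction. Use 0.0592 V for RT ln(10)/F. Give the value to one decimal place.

Cathode: I₂/I⁻; anode: Tl⁺/Tl. E°cell = +0.89 V, n = 2.
log K = nE°cell / 0.0592 = (2)(+0.89) / 0.0592 = 30.1.

30.1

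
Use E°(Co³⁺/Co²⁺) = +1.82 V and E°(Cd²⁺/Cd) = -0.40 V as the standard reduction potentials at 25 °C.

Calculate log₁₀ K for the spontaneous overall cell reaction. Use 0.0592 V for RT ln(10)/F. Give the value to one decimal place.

Cathode: Co³⁺/Co²⁺; anode: Cd²⁺/Cd. E°cell = +2.22 V, n = 2.
log K = nE°cell / 0.0592 = (2)(+2.22) / 0.0592 = 75.0.

75.0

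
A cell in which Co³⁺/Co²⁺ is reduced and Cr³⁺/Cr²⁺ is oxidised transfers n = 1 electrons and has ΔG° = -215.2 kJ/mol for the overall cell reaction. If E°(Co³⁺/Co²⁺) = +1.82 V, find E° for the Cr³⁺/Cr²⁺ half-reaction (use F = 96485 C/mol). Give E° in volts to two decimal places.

E°cell = −ΔG°/(nF) = −(-215.2×10³)/((1)(96485)) = +2.230 V.
Since Co³⁺/Co²⁺ is the cathode and Cr³⁺/Cr²⁺ the anode, E°cell = E°(Co³⁺/Co²⁺) − E°(Cr³⁺/Cr²⁺).
So E°(Cr³⁺/Cr²⁺) = E°(Co³⁺/Co²⁺) − E°cell = (+1.82) − (+2.230) = -0.41 V.

-0.41 V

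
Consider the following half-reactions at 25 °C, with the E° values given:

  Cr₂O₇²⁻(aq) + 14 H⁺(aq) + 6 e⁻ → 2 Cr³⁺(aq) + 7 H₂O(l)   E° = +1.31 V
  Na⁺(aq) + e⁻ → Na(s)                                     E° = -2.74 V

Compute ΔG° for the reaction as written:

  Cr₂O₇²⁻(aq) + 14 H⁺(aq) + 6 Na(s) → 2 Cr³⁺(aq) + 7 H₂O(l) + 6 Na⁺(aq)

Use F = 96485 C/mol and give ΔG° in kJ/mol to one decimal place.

-2344.6 kJ/mol

As written, Cr₂O₇²⁻/Cr³⁺ is reduced (cathode) and Na⁺/Na is oxidised (anode), so E°cell = (+1.31) − (-2.74) = +4.05 V.
Balancing electrons gives n = 6.
ΔG° = −nFE° = −(6)(96485)(+4.05) = -2,344,586 J = -2344.6 kJ/mol.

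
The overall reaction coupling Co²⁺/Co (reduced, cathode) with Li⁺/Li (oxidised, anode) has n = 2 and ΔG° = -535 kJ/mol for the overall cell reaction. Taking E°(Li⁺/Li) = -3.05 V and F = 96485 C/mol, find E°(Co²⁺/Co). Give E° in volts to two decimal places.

-0.28 V

E°cell = −ΔG°/(nF) = −(-535×10³)/((2)(96485)) = +2.772 V.
Since Co²⁺/Co is the cathode and Li⁺/Li the anode, E°cell = E°(Co²⁺/Co) − E°(Li⁺/Li).
So E°(Co²⁺/Co) = E°cell + E°(Li⁺/Li) = +2.772 + (-3.05) = -0.28 V.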